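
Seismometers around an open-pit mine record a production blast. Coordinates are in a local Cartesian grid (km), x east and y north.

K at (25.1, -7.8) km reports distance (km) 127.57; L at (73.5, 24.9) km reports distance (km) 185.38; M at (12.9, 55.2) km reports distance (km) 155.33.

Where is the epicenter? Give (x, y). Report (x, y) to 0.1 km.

x ≈ -91.3 km, y ≈ -60.0 km

Circle about each station: (x − 25.1)² + (y + 7.8)² = 127.57²; (x − 73.5)² + (y − 24.9)² = 185.38²; (x − 12.9)² + (y − 55.2)² = 155.33².
Subtracting the K equation from the L and M equations removes the quadratic terms:
96.8 x + 65.4 y = -12760.23
-24.4 x + 126.0 y = -5330.70
Solving the 2×2 system: x ≈ -91.3, y ≈ -60.0 km.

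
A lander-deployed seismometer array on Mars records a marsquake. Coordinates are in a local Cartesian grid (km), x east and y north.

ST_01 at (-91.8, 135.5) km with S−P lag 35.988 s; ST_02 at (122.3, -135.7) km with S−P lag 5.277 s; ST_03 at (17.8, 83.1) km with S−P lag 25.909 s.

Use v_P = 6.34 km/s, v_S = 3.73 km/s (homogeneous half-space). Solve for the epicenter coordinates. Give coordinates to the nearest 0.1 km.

Distance from S−P lag: d = Δt · v_P v_S / (v_P − v_S) = Δt · (6.34·3.73)/(6.34−3.73) ≈ 9.0606·Δt.
So d_ST_01 = 326.07, d_ST_02 = 47.81, d_ST_03 = 234.75 km.
Circle about each station: (x + 91.8)² + (y − 135.5)² = 326.07²; (x − 122.3)² + (y + 135.7)² = 47.81²; (x − 17.8)² + (y − 83.1)² = 234.75².
Subtracting the ST_01 equation from the ST_02 and ST_03 equations removes the quadratic terms:
428.2 x − 542.4 y = 110620.14
219.2 x − 104.8 y = 31649.04
Solving the 2×2 system: x ≈ 75.3, y ≈ -144.5 km.
Check against ST_01 (with the unrounded x, y): √((x + 91.8)²+(y − 135.5)²) = 326.07 ≈ 326.07 km. ✓

75.3 km east, -144.5 km north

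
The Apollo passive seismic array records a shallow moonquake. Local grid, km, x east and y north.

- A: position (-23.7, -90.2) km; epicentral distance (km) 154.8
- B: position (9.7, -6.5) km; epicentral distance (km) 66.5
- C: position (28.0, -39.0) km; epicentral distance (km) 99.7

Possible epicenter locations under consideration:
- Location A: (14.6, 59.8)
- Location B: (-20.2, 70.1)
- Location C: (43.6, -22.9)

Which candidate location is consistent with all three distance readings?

For each candidate, compare |candidate − station| to the reported distance:
Location A: residuals A 0.0, B 0.0, C 0.0 → max 0.0 km
Location B: residuals A 5.5, B 15.7, C 19.6 → max 19.6 km
Location C: residuals A 59.6, B 28.8, C 77.3 → max 77.3 km
Only Location A has all residuals ≈ 0.

Location A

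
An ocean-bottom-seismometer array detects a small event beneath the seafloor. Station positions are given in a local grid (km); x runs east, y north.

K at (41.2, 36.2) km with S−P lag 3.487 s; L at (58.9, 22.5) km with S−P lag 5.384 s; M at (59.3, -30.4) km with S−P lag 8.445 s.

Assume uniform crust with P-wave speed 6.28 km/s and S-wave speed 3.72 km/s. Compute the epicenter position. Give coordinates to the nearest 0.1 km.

Distance from S−P lag: d = Δt · v_P v_S / (v_P − v_S) = Δt · (6.28·3.72)/(6.28−3.72) ≈ 9.1256·Δt.
So d_K = 31.82, d_L = 49.13, d_M = 77.07 km.
Circle about each station: (x − 41.2)² + (y − 36.2)² = 31.82²; (x − 58.9)² + (y − 22.5)² = 49.13²; (x − 59.3)² + (y + 30.4)² = 77.07².
Subtracting the K equation from the L and M equations removes the quadratic terms:
35.4 x − 27.4 y = -433.66
36.2 x − 133.2 y = -3494.50
Solving the 2×2 system: x ≈ 10.2, y ≈ 29.0 km.

10.2 km east, 29.0 km north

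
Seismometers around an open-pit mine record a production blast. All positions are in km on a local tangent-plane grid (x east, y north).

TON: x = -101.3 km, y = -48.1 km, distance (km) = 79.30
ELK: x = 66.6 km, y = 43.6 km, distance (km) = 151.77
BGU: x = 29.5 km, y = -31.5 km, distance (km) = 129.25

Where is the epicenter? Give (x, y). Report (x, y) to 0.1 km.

Circle about each station: (x + 101.3)² + (y + 48.1)² = 79.30²; (x − 66.6)² + (y − 43.6)² = 151.77²; (x − 29.5)² + (y + 31.5)² = 129.25².
Subtracting pairs of circle equations eliminates x²+y² and gives linear equations (the radical axes):
335.8 x + 183.4 y = -22984.42
261.6 x + 33.2 y = -21129.87
Solving the 2×2 system: x ≈ -84.5, y ≈ 29.4 km.
Check against TON (with the unrounded x, y): √((x + 101.3)²+(y + 48.1)²) = 79.30 ≈ 79.30 km. ✓

x ≈ -84.5 km, y ≈ 29.4 km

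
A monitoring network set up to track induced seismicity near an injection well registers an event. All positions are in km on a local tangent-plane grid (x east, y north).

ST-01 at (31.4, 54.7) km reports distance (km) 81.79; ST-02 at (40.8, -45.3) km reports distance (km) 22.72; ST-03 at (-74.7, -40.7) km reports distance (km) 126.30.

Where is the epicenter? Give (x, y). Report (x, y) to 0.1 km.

(50.6, -24.8)

Circle about each station: (x − 31.4)² + (y − 54.7)² = 81.79²; (x − 40.8)² + (y + 45.3)² = 22.72²; (x + 74.7)² + (y + 40.7)² = 126.30².
Subtracting the ST-01 equation from the ST-02 and ST-03 equations removes the quadratic terms:
18.8 x − 200.0 y = 5912.09
-212.2 x − 190.8 y = -6003.56
Solving the 2×2 system: x ≈ 50.6, y ≈ -24.8 km.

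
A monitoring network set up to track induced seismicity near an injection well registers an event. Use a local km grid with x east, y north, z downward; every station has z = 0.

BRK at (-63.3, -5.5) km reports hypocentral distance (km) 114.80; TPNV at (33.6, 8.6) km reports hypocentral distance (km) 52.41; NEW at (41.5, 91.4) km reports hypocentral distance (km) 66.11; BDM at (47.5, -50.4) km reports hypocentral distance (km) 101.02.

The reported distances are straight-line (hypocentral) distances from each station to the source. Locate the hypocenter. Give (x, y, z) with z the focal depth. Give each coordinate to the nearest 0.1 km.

Each station gives a sphere (x−x_i)² + (y−y_i)² + z² = d_i² (stations at z=0).
Subtracting the BRK sphere from TPNV and NEW: z² cancels, leaving linear equations in x and y:
193.8 x + 28.2 y = 7598.01
209.6 x + 193.8 y = 14847.58
Solving: x ≈ 33.298, y ≈ 40.601 km (keep extra digits for the depth step; rounded: 33.3, 40.6).
Then from the BRK sphere: z² = 114.80² − (x + 63.3)² − (y + 5.5)² with x = 33.298, y = 40.601, so z ≈ 41.504 ≈ 41.5 km.

x ≈ 33.3 km, y ≈ 40.6 km, depth ≈ 41.5 km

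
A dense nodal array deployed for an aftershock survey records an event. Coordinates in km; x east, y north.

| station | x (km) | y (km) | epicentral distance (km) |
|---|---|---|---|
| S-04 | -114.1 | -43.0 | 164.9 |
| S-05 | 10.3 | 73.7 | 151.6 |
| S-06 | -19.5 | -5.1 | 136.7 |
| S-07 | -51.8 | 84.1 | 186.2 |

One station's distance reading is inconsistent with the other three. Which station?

S-06

Solve using three stations at a time. Using S-04, S-05, S-07 (subtract circle equations pairwise → linear system) gives (x, y) ≈ (47.9, -73.0).
Distances from that point to each station vs reported:
  S-04: calculated 164.8 vs reported 164.9 → residual 0.1 km
  S-05: calculated 151.5 vs reported 151.6 → residual 0.1 km
  S-06: calculated 95.7 vs reported 136.7 → residual 41.0 km
  S-07: calculated 186.1 vs reported 186.2 → residual 0.1 km
S-04, S-05, S-07 are mutually consistent (residuals ≈ 0); S-06 is off by 41.0 km.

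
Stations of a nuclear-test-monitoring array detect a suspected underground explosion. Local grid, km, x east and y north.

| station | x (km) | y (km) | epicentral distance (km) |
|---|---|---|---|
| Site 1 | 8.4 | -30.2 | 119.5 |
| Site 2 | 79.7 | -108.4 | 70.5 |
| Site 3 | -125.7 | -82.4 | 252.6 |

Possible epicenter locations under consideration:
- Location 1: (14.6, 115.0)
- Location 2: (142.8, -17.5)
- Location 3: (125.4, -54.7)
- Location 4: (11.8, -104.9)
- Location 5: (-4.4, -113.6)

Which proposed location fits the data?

Location 3

For each candidate, compare |candidate − station| to the reported distance:
Location 1: residuals Site 1 25.8, Site 2 162.2, Site 3 10.4 → max 162.2 km
Location 2: residuals Site 1 15.5, Site 2 40.2, Site 3 23.6 → max 40.2 km
Location 3: residuals Site 1 0.0, Site 2 0.0, Site 3 0.0 → max 0.0 km
Location 4: residuals Site 1 44.7, Site 2 2.5, Site 3 113.3 → max 113.3 km
Location 5: residuals Site 1 35.1, Site 2 13.8, Site 3 127.4 → max 127.4 km
Only Location 3 has all residuals ≈ 0.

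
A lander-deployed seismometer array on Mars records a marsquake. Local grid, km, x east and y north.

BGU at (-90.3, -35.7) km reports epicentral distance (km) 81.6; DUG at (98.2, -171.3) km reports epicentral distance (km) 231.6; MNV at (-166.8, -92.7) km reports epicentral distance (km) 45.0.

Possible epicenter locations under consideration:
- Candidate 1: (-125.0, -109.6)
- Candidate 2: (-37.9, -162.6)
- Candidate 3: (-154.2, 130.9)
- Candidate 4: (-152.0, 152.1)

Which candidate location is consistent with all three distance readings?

For each candidate, compare |candidate − station| to the reported distance:
Candidate 1: residuals BGU 0.0, DUG 0.0, MNV 0.1 → max 0.1 km
Candidate 2: residuals BGU 55.7, DUG 95.2, MNV 101.6 → max 101.6 km
Candidate 3: residuals BGU 96.8, DUG 162.1, MNV 179.0 → max 179.0 km
Candidate 4: residuals BGU 116.1, DUG 177.3, MNV 200.2 → max 200.2 km
Only Candidate 1 has all residuals ≈ 0.

Candidate 1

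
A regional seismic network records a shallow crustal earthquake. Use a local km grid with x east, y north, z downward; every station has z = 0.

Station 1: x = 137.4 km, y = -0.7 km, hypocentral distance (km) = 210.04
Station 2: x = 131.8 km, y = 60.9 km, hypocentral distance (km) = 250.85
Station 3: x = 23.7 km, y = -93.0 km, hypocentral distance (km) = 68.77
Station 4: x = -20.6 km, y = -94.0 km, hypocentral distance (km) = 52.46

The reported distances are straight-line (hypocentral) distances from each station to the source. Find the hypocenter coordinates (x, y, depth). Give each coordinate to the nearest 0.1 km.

x ≈ -19.8 km, y ≈ -136.6 km, depth ≈ 30.6 km

Each station gives a sphere (x−x_i)² + (y−y_i)² + z² = d_i² (stations at z=0).
Subtracting the Station 1 sphere from Station 2 and Station 3: z² cancels, leaving linear equations in x and y:
-11.2 x + 123.2 y = -16608.12
-227.4 x − 184.6 y = 29718.93
Solving: x ≈ -19.796, y ≈ -136.606 km (keep extra digits for the depth step; rounded: -19.8, -136.6).
Then from the Station 1 sphere: z² = 210.04² − (x − 137.4)² − (y + 0.7)² with x = -19.796, y = -136.606, so z ≈ 30.590 ≈ 30.6 km.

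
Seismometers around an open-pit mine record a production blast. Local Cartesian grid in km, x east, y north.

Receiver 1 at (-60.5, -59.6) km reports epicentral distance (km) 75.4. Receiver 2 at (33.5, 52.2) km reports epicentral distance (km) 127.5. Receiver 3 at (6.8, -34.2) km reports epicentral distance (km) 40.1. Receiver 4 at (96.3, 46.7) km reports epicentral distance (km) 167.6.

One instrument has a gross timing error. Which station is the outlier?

Solve using three stations at a time. Using Receiver 1, Receiver 2, Receiver 3 (subtract circle equations pairwise → linear system) gives (x, y) ≈ (13.6, -73.7).
Distances from that point to each station vs reported:
  Receiver 1: calculated 75.4 vs reported 75.4 → residual 0.0 km
  Receiver 2: calculated 127.5 vs reported 127.5 → residual 0.0 km
  Receiver 3: calculated 40.1 vs reported 40.1 → residual 0.0 km
  Receiver 4: calculated 146.1 vs reported 167.6 → residual 21.5 km
Receiver 1, Receiver 2, Receiver 3 are mutually consistent (residuals ≈ 0); Receiver 4 is off by 21.5 km.

Receiver 4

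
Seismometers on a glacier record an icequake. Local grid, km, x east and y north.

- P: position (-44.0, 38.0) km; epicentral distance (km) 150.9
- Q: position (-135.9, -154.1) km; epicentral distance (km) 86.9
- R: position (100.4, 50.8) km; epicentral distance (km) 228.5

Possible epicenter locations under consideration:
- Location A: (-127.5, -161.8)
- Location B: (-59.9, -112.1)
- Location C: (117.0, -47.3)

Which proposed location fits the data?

For each candidate, compare |candidate − station| to the reported distance:
Location A: residuals P 65.6, Q 75.5, R 83.2 → max 83.2 km
Location B: residuals P 0.0, Q 0.1, R 0.0 → max 0.1 km
Location C: residuals P 31.3, Q 187.6, R 129.0 → max 187.6 km
Only Location B has all residuals ≈ 0.

Location B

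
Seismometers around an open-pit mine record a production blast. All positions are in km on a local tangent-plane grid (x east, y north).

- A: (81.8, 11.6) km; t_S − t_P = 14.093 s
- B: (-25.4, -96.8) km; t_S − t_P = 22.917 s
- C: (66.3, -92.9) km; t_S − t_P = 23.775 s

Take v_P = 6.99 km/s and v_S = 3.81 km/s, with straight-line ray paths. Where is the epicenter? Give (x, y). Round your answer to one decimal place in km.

(-2.9, 93.8)

Distance from S−P lag: d = Δt · v_P v_S / (v_P − v_S) = Δt · (6.99·3.81)/(6.99−3.81) ≈ 8.3748·Δt.
So d_A = 118.03, d_B = 191.93, d_C = 199.11 km.
Circle about each station: (x − 81.8)² + (y − 11.6)² = 118.03²; (x + 25.4)² + (y + 96.8)² = 191.93²; (x − 66.3)² + (y + 92.9)² = 199.11².
Subtracting the A equation from the B and C equations removes the quadratic terms:
-214.4 x − 216.8 y = -19716.44
-31.0 x − 209.0 y = -19513.41
Solving the 2×2 system: x ≈ -2.9, y ≈ 93.8 km.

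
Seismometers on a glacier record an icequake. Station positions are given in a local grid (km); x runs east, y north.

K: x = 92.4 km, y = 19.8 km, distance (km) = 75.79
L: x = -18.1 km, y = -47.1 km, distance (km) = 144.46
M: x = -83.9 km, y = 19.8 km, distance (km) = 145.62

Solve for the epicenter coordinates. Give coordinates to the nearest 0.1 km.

Circle about each station: (x − 92.4)² + (y − 19.8)² = 75.79²; (x + 18.1)² + (y + 47.1)² = 144.46²; (x + 83.9)² + (y − 19.8)² = 145.62².
Subtracting the K equation from the L and M equations removes the quadratic terms:
-221.0 x − 133.8 y = -21508.35
-352.6 x + 0.0 y = -16959.61
Solving the 2×2 system: x ≈ 48.1, y ≈ 81.3 km.

(48.1, 81.3)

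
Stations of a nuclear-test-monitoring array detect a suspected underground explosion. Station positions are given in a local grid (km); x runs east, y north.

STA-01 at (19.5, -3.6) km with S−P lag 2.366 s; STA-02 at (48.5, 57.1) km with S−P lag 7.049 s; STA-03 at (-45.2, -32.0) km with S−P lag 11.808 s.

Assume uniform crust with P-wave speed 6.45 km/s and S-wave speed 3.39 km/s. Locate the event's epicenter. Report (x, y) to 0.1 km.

Distance from S−P lag: d = Δt · v_P v_S / (v_P − v_S) = Δt · (6.45·3.39)/(6.45−3.39) ≈ 7.1456·Δt.
So d_STA-01 = 16.91, d_STA-02 = 50.37, d_STA-03 = 84.38 km.
Circle about each station: (x − 19.5)² + (y + 3.6)² = 16.91²; (x − 48.5)² + (y − 57.1)² = 50.37²; (x + 45.2)² + (y + 32.0)² = 84.38².
Subtracting the STA-01 equation from the STA-02 and STA-03 equations removes the quadratic terms:
58.0 x + 121.4 y = 2968.26
-129.4 x − 56.8 y = -4160.21
Solving the 2×2 system: x ≈ 27.1, y ≈ 11.5 km.

(27.1, 11.5)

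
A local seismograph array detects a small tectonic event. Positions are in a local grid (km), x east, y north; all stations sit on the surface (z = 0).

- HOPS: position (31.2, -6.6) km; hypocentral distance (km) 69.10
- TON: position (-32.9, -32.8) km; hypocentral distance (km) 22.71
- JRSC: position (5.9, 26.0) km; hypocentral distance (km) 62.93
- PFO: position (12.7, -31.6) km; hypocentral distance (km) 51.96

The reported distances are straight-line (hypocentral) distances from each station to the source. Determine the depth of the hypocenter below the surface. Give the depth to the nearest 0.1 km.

depth ≈ 17.9 km

Each station gives a sphere (x−x_i)² + (y−y_i)² + z² = d_i² (stations at z=0).
Subtracting the HOPS sphere from TON and JRSC: z² cancels, leaving linear equations in x and y:
-128.2 x − 52.4 y = 5400.32
-50.6 x + 65.2 y = 508.44
Solving: x ≈ -34.400, y ≈ -18.899 km (keep extra digits for the depth step; rounded: -34.4, -18.9).
Then from the HOPS sphere: z² = 69.10² − (x − 31.2)² − (y + 6.6)² with x = -34.400, y = -18.899, so z ≈ 17.894 ≈ 17.9 km.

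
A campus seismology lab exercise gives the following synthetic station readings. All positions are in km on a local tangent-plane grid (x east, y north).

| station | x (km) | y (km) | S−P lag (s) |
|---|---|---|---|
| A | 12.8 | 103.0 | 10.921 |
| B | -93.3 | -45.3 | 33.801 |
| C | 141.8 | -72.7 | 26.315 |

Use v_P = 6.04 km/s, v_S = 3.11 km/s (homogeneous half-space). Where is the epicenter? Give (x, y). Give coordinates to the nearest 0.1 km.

80.3 km east, 84.4 km north

Distance from S−P lag: d = Δt · v_P v_S / (v_P − v_S) = Δt · (6.04·3.11)/(6.04−3.11) ≈ 6.4111·Δt.
So d_A = 70.02, d_B = 216.70, d_C = 168.71 km.
Circle about each station: (x − 12.8)² + (y − 103.0)² = 70.02²; (x + 93.3)² + (y + 45.3)² = 216.70²; (x − 141.8)² + (y + 72.7)² = 168.71².
Subtracting the A equation from the B and C equations removes the quadratic terms:
-212.2 x − 296.6 y = -42071.95
258.0 x − 351.4 y = -8940.57
Solving the 2×2 system: x ≈ 80.3, y ≈ 84.4 km.
Check against A (with the unrounded x, y): √((x − 12.8)²+(y − 103.0)²) = 70.01 ≈ 70.02 km. ✓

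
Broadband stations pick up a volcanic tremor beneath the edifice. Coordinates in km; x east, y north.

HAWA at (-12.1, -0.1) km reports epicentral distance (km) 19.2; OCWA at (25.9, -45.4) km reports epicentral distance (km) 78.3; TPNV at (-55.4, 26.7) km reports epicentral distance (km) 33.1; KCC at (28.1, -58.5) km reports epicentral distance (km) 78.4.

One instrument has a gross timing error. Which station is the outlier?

KCC

Solve using three stations at a time. Using HAWA, OCWA, TPNV (subtract circle equations pairwise → linear system) gives (x, y) ≈ (-24.7, 14.3).
Distances from that point to each station vs reported:
  HAWA: calculated 19.2 vs reported 19.2 → residual 0.0 km
  OCWA: calculated 78.3 vs reported 78.3 → residual 0.0 km
  TPNV: calculated 33.1 vs reported 33.1 → residual 0.0 km
  KCC: calculated 90.0 vs reported 78.4 → residual 11.6 km
HAWA, OCWA, TPNV are mutually consistent (residuals ≈ 0); KCC is off by 11.6 km.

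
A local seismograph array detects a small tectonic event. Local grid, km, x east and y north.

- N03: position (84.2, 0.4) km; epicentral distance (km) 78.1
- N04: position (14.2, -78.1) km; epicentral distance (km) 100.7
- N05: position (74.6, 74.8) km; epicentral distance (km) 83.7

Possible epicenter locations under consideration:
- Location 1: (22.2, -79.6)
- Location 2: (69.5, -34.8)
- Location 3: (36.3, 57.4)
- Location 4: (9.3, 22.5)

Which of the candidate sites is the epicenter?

For each candidate, compare |candidate − station| to the reported distance:
Location 1: residuals N03 23.1, N04 92.6, N05 79.3 → max 92.6 km
Location 2: residuals N03 40.0, N04 30.5, N05 26.0 → max 40.0 km
Location 3: residuals N03 3.6, N04 36.6, N05 41.6 → max 41.6 km
Location 4: residuals N03 0.0, N04 0.0, N05 0.0 → max 0.0 km
Only Location 4 has all residuals ≈ 0.

Location 4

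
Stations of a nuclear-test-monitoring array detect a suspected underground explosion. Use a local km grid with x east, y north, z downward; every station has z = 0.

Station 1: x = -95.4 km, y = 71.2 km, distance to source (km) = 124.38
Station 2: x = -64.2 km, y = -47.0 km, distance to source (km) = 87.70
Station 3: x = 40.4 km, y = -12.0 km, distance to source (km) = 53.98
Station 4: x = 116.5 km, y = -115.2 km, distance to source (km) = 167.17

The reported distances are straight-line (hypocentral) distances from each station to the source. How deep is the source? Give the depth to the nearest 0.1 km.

Each station gives a sphere (x−x_i)² + (y−y_i)² + z² = d_i² (stations at z=0).
Subtracting the Station 1 sphere from Station 2 and Station 3: z² cancels, leaving linear equations in x and y:
62.4 x − 236.4 y = -60.87
271.6 x − 166.4 y = 162.10
Solving: x ≈ 0.900, y ≈ 0.495 km (keep extra digits for the depth step; rounded: 0.9, 0.5).
Then from the Station 1 sphere: z² = 124.38² − (x + 95.4)² − (y − 71.2)² with x = 0.900, y = 0.495, so z ≈ 34.605 ≈ 34.6 km.

z ≈ 34.6 km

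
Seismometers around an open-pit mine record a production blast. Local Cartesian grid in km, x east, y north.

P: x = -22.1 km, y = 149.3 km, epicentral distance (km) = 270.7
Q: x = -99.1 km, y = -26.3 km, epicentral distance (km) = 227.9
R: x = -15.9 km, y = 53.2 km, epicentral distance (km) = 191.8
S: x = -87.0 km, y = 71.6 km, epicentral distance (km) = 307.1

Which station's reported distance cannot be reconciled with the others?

S

Solve using three stations at a time. Using P, Q, R (subtract circle equations pairwise → linear system) gives (x, y) ≈ (122.4, -79.5).
Distances from that point to each station vs reported:
  P: calculated 270.6 vs reported 270.7 → residual 0.1 km
  Q: calculated 227.8 vs reported 227.9 → residual 0.1 km
  R: calculated 191.6 vs reported 191.8 → residual 0.2 km
  S: calculated 258.2 vs reported 307.1 → residual 48.9 km
P, Q, R are mutually consistent (residuals ≈ 0); S is off by 48.9 km.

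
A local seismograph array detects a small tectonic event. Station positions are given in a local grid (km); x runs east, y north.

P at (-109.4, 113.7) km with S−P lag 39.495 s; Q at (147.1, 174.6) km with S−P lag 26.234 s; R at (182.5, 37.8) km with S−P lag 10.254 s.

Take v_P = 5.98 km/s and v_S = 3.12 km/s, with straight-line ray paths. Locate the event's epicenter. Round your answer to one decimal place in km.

Distance from S−P lag: d = Δt · v_P v_S / (v_P − v_S) = Δt · (5.98·3.12)/(5.98−3.12) ≈ 6.5236·Δt.
So d_P = 257.65, d_Q = 171.14, d_R = 66.89 km.
Circle about each station: (x + 109.4)² + (y − 113.7)² = 257.65²; (x − 147.1)² + (y − 174.6)² = 171.14²; (x − 182.5)² + (y − 37.8)² = 66.89².
Subtracting the P equation from the Q and R equations removes the quadratic terms:
513.0 x + 121.8 y = 64322.14
583.8 x − 151.8 y = 71748.29
Solving the 2×2 system: x ≈ 124.2, y ≈ 5.0 km.

x ≈ 124.2 km, y ≈ 5.0 km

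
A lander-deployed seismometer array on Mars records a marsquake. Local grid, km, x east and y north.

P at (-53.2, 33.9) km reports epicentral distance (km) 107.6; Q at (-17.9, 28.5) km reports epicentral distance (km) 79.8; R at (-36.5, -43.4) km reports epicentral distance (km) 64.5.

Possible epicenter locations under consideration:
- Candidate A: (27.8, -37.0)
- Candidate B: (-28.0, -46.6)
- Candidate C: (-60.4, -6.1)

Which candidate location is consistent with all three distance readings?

For each candidate, compare |candidate − station| to the reported distance:
Candidate A: residuals P 0.0, Q 0.1, R 0.1 → max 0.1 km
Candidate B: residuals P 23.2, Q 4.0, R 55.4 → max 55.4 km
Candidate C: residuals P 67.0, Q 25.0, R 20.2 → max 67.0 km
Only Candidate A has all residuals ≈ 0.

Candidate A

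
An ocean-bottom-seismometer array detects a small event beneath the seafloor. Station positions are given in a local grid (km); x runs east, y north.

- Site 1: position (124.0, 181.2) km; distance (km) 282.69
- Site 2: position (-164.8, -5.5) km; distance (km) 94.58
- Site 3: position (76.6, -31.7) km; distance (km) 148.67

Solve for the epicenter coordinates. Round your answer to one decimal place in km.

(-71.8, -22.7)

Circle about each station: (x − 124.0)² + (y − 181.2)² = 282.69²; (x + 164.8)² + (y + 5.5)² = 94.58²; (x − 76.6)² + (y + 31.7)² = 148.67².
Subtracting the Site 1 equation from the Site 2 and Site 3 equations removes the quadratic terms:
-577.6 x − 373.4 y = 49948.11
-94.8 x − 425.8 y = 16473.88
Solving the 2×2 system: x ≈ -71.8, y ≈ -22.7 km.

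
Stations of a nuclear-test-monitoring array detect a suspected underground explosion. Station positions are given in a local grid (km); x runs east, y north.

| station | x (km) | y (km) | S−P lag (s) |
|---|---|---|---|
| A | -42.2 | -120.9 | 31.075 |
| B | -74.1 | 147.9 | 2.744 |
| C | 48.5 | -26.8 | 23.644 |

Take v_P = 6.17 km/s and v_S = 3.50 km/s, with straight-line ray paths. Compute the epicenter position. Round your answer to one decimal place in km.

x ≈ -61.4 km, y ≈ 129.7 km

Distance from S−P lag: d = Δt · v_P v_S / (v_P − v_S) = Δt · (6.17·3.50)/(6.17−3.50) ≈ 8.0880·Δt.
So d_A = 251.34, d_B = 22.19, d_C = 191.23 km.
Circle about each station: (x + 42.2)² + (y + 120.9)² = 251.34²; (x + 74.1)² + (y − 147.9)² = 22.19²; (x − 48.5)² + (y + 26.8)² = 191.23².
Subtracting pairs of circle equations eliminates x²+y² and gives linear equations (the radical axes):
-63.8 x + 537.6 y = 73646.97
181.4 x + 188.2 y = 13275.72
Solving the 2×2 system: x ≈ -61.4, y ≈ 129.7 km.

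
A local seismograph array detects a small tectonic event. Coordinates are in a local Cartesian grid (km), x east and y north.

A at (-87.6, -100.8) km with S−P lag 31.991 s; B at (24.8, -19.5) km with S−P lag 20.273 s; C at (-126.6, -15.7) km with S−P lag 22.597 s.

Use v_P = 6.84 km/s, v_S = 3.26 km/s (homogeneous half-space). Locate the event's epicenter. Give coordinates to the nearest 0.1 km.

x ≈ -35.4 km, y ≈ 91.5 km

Distance from S−P lag: d = Δt · v_P v_S / (v_P − v_S) = Δt · (6.84·3.26)/(6.84−3.26) ≈ 6.2286·Δt.
So d_A = 199.26, d_B = 126.27, d_C = 140.75 km.
Circle about each station: (x + 87.6)² + (y + 100.8)² = 199.26²; (x − 24.8)² + (y + 19.5)² = 126.27²; (x + 126.6)² + (y + 15.7)² = 140.75².
Subtracting the A equation from the B and C equations removes the quadratic terms:
224.8 x + 162.6 y = 6921.32
-78.0 x + 170.2 y = 18333.64
Solving the 2×2 system: x ≈ -35.4, y ≈ 91.5 km.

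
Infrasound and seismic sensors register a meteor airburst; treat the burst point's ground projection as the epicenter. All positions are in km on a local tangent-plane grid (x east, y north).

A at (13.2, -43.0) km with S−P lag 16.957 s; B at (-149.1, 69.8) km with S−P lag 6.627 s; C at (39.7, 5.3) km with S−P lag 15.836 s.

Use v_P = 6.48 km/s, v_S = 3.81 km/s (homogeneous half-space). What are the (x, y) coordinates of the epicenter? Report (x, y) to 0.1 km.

Distance from S−P lag: d = Δt · v_P v_S / (v_P − v_S) = Δt · (6.48·3.81)/(6.48−3.81) ≈ 9.2467·Δt.
So d_A = 156.80, d_B = 61.28, d_C = 146.43 km.
Circle about each station: (x − 13.2)² + (y + 43.0)² = 156.80²; (x + 149.1)² + (y − 69.8)² = 61.28²; (x − 39.7)² + (y − 5.3)² = 146.43².
Subtracting the A equation from the B and C equations removes the quadratic terms:
-324.6 x + 225.6 y = 45910.61
53.0 x + 96.6 y = 2725.44
Solving the 2×2 system: x ≈ -88.2, y ≈ 76.6 km.

-88.2 km east, 76.6 km north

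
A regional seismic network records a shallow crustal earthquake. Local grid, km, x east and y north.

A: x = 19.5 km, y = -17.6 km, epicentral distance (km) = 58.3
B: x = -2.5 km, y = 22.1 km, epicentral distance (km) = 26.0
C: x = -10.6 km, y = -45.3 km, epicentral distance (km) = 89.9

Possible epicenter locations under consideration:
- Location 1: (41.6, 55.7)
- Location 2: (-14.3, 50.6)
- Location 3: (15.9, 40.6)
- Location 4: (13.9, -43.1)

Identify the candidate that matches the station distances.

For each candidate, compare |candidate − station| to the reported distance:
Location 1: residuals A 18.3, B 29.4, C 23.8 → max 29.4 km
Location 2: residuals A 17.8, B 4.8, C 6.1 → max 17.8 km
Location 3: residuals A 0.0, B 0.1, C 0.0 → max 0.1 km
Location 4: residuals A 32.2, B 41.2, C 65.3 → max 65.3 km
Only Location 3 has all residuals ≈ 0.

Location 3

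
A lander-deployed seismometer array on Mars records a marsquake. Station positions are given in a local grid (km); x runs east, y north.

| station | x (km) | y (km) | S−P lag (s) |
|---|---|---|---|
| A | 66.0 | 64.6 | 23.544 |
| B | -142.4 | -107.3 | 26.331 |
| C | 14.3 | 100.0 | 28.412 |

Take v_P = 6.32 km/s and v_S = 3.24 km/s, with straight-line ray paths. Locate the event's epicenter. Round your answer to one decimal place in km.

Distance from S−P lag: d = Δt · v_P v_S / (v_P − v_S) = Δt · (6.32·3.24)/(6.32−3.24) ≈ 6.6483·Δt.
So d_A = 156.53, d_B = 175.06, d_C = 188.89 km.
Circle about each station: (x − 66.0)² + (y − 64.6)² = 156.53²; (x + 142.4)² + (y + 107.3)² = 175.06²; (x − 14.3)² + (y − 100.0)² = 188.89².
Subtracting the A equation from the B and C equations removes the quadratic terms:
-416.8 x − 343.8 y = 17117.53
-103.4 x + 70.8 y = -9502.46
Solving the 2×2 system: x ≈ 31.6, y ≈ -88.1 km.
Check against A (with the unrounded x, y): √((x − 66.0)²+(y − 64.6)²) = 156.51 ≈ 156.53 km. ✓

(31.6, -88.1)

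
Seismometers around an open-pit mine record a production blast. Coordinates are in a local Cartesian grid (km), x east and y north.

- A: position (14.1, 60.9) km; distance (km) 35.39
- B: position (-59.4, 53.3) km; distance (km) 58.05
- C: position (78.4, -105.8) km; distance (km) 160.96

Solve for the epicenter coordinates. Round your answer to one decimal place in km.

Circle about each station: (x − 14.1)² + (y − 60.9)² = 35.39²; (x + 59.4)² + (y − 53.3)² = 58.05²; (x − 78.4)² + (y + 105.8)² = 160.96².
Subtracting the A equation from the B and C equations removes the quadratic terms:
-147.0 x − 15.2 y = 344.28
128.6 x − 333.4 y = -11223.09
Solving the 2×2 system: x ≈ -5.6, y ≈ 31.5 km.
Check against A (with the unrounded x, y): √((x − 14.1)²+(y − 60.9)²) = 35.39 ≈ 35.39 km. ✓

-5.6 km east, 31.5 km north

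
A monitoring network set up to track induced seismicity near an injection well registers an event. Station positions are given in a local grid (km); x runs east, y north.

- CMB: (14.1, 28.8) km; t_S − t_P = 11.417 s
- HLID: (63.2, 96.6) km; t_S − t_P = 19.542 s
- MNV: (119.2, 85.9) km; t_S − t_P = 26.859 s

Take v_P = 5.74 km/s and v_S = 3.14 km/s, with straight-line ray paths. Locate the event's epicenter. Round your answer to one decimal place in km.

x ≈ -62.9 km, y ≈ 47.1 km

Distance from S−P lag: d = Δt · v_P v_S / (v_P − v_S) = Δt · (5.74·3.14)/(5.74−3.14) ≈ 6.9322·Δt.
So d_CMB = 79.14, d_HLID = 135.47, d_MNV = 186.19 km.
Circle about each station: (x − 14.1)² + (y − 28.8)² = 79.14²; (x − 63.2)² + (y − 96.6)² = 135.47²; (x − 119.2)² + (y − 85.9)² = 186.19².
Subtracting the CMB equation from the HLID and MNV equations removes the quadratic terms:
98.2 x + 135.6 y = 208.57
210.2 x + 114.2 y = -7844.38
Solving the 2×2 system: x ≈ -62.9, y ≈ 47.1 km.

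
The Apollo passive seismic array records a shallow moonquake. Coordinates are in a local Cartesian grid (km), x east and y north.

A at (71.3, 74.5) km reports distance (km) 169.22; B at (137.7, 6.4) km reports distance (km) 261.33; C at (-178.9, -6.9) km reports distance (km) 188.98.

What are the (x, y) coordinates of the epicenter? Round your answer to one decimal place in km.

x ≈ -78.5 km, y ≈ 153.2 km

Circle about each station: (x − 71.3)² + (y − 74.5)² = 169.22²; (x − 137.7)² + (y − 6.4)² = 261.33²; (x + 178.9)² + (y + 6.9)² = 188.98².
Subtracting the A equation from the B and C equations removes the quadratic terms:
132.8 x − 136.2 y = -31289.65
-500.4 x − 162.8 y = 14340.85
Solving the 2×2 system: x ≈ -78.5, y ≈ 153.2 km.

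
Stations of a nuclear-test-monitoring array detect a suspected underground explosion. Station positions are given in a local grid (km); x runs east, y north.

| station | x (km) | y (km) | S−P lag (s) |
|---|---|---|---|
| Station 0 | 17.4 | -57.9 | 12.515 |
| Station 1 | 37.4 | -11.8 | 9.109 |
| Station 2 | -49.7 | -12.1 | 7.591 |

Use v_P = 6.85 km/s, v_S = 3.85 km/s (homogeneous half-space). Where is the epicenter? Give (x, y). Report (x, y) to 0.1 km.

Distance from S−P lag: d = Δt · v_P v_S / (v_P − v_S) = Δt · (6.85·3.85)/(6.85−3.85) ≈ 8.7908·Δt.
So d_Station 0 = 110.02, d_Station 1 = 80.08, d_Station 2 = 66.73 km.
Circle about each station: (x − 17.4)² + (y + 57.9)² = 110.02²; (x − 37.4)² + (y + 11.8)² = 80.08²; (x + 49.7)² + (y + 12.1)² = 66.73².
Subtracting the Station 0 equation from the Station 1 and Station 2 equations removes the quadratic terms:
40.0 x + 92.2 y = 3574.42
-134.2 x + 91.6 y = 6612.84
Solving the 2×2 system: x ≈ -17.6, y ≈ 46.4 km.

(-17.6, 46.4)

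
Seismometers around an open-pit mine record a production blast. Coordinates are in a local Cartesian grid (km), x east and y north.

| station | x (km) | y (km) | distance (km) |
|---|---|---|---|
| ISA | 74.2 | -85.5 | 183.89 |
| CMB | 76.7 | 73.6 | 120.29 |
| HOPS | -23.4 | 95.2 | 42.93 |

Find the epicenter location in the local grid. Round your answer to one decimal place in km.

Circle about each station: (x − 74.2)² + (y + 85.5)² = 183.89²; (x − 76.7)² + (y − 73.6)² = 120.29²; (x + 23.4)² + (y − 95.2)² = 42.93².
Subtracting the ISA equation from the CMB and HOPS equations removes the quadratic terms:
5.0 x + 318.2 y = 17829.81
-195.2 x + 361.4 y = 28767.26
Solving the 2×2 system: x ≈ -42.4, y ≈ 56.7 km.

x ≈ -42.4 km, y ≈ 56.7 km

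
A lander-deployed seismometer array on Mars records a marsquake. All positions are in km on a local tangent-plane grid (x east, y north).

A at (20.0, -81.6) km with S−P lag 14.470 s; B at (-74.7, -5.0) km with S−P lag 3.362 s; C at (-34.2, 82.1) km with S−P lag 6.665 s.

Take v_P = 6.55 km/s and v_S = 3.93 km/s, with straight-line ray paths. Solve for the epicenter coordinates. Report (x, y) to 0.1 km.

x ≈ -70.8 km, y ≈ 27.8 km

Distance from S−P lag: d = Δt · v_P v_S / (v_P − v_S) = Δt · (6.55·3.93)/(6.55−3.93) ≈ 9.8250·Δt.
So d_A = 142.17, d_B = 33.03, d_C = 65.48 km.
Circle about each station: (x − 20.0)² + (y + 81.6)² = 142.17²; (x + 74.7)² + (y + 5.0)² = 33.03²; (x + 34.2)² + (y − 82.1)² = 65.48².
Subtracting pairs of circle equations eliminates x²+y² and gives linear equations (the radical axes):
-189.4 x + 153.2 y = 17667.86
-108.4 x + 327.4 y = 16776.17
Solving the 2×2 system: x ≈ -70.8, y ≈ 27.8 km.
Check against A (with the unrounded x, y): √((x − 20.0)²+(y + 81.6)²) = 142.17 ≈ 142.17 km. ✓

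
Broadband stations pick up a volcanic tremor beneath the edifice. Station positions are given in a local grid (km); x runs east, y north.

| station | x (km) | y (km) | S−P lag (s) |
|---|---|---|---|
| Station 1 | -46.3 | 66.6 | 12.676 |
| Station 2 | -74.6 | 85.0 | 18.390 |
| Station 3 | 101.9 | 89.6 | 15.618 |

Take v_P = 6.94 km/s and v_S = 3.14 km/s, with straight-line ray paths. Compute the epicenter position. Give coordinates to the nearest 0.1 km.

Distance from S−P lag: d = Δt · v_P v_S / (v_P − v_S) = Δt · (6.94·3.14)/(6.94−3.14) ≈ 5.7346·Δt.
So d_Station 1 = 72.69, d_Station 2 = 105.46, d_Station 3 = 89.56 km.
Circle about each station: (x + 46.3)² + (y − 66.6)² = 72.69²; (x + 74.6)² + (y − 85.0)² = 105.46²; (x − 101.9)² + (y − 89.6)² = 89.56².
Subtracting the Station 1 equation from the Station 2 and Station 3 equations removes the quadratic terms:
-56.6 x + 36.8 y = 372.93
296.4 x + 46.0 y = 9095.36
Solving the 2×2 system: x ≈ 23.5, y ≈ 46.3 km.
Check against Station 1 (with the unrounded x, y): √((x + 46.3)²+(y − 66.6)²) = 72.70 ≈ 72.69 km. ✓

(23.5, 46.3)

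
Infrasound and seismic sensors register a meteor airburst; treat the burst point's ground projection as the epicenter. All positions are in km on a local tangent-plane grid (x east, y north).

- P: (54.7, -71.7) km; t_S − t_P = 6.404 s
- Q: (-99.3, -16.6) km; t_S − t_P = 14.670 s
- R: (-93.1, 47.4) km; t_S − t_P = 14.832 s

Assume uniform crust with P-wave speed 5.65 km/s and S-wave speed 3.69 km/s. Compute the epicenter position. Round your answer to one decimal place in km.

Distance from S−P lag: d = Δt · v_P v_S / (v_P − v_S) = Δt · (5.65·3.69)/(5.65−3.69) ≈ 10.6370·Δt.
So d_P = 68.12, d_Q = 156.04, d_R = 157.77 km.
Circle about each station: (x − 54.7)² + (y + 71.7)² = 68.12²; (x + 99.3)² + (y + 16.6)² = 156.04²; (x + 93.1)² + (y − 47.4)² = 157.77².
Subtracting pairs of circle equations eliminates x²+y² and gives linear equations (the radical axes):
-308.0 x + 110.2 y = -17705.08
-295.6 x + 238.2 y = -17469.65
Solving the 2×2 system: x ≈ 56.2, y ≈ -3.6 km.

56.2 km east, -3.6 km north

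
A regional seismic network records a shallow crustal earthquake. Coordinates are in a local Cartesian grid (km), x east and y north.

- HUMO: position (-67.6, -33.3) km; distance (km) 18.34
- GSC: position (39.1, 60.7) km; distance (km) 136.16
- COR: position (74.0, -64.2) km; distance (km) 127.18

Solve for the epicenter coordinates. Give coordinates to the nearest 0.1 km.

Circle about each station: (x + 67.6)² + (y + 33.3)² = 18.34²; (x − 39.1)² + (y − 60.7)² = 136.16²; (x − 74.0)² + (y + 64.2)² = 127.18².
Subtracting the HUMO equation from the GSC and COR equations removes the quadratic terms:
213.4 x + 188.0 y = -18668.54
283.2 x − 61.8 y = -11919.41
Solving the 2×2 system: x ≈ -51.1, y ≈ -41.3 km.
Check against HUMO (with the unrounded x, y): √((x + 67.6)²+(y + 33.3)²) = 18.34 ≈ 18.34 km. ✓

(-51.1, -41.3)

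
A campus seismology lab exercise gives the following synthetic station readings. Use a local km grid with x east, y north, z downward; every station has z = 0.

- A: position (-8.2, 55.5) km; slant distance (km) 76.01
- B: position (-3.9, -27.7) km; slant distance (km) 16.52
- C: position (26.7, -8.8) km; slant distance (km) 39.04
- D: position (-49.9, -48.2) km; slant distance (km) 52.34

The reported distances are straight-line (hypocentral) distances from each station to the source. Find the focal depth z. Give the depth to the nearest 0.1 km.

z ≈ 13.5 km

Each station gives a sphere (x−x_i)² + (y−y_i)² + z² = d_i² (stations at z=0).
Subtracting the A sphere from B and C: z² cancels, leaving linear equations in x and y:
8.6 x − 166.4 y = 3139.62
69.8 x − 128.6 y = 1896.24
Solving: x ≈ -8.395, y ≈ -19.302 km (keep extra digits for the depth step; rounded: -8.4, -19.3).
Then from the A sphere: z² = 76.01² − (x + 8.2)² − (y − 55.5)² with x = -8.395, y = -19.302, so z ≈ 13.496 ≈ 13.5 km.
Check against D (with the unrounded solution): distance 52.34 ≈ 52.34 km. ✓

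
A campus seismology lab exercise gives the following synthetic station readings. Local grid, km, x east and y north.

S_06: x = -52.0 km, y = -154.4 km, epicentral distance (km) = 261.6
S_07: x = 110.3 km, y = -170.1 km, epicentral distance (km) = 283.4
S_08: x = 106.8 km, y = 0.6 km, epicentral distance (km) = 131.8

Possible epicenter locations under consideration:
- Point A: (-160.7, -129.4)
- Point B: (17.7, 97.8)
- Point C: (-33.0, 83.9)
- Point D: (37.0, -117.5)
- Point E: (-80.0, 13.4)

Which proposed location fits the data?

For each candidate, compare |candidate − station| to the reported distance:
Point A: residuals S_06 150.1, S_07 9.4, S_08 165.6 → max 165.6 km
Point B: residuals S_06 0.1, S_07 0.1, S_08 0.1 → max 0.1 km
Point C: residuals S_06 22.5, S_07 8.2, S_08 30.9 → max 30.9 km
Point D: residuals S_06 165.3, S_07 193.2, S_08 5.4 → max 193.2 km
Point E: residuals S_06 91.5, S_07 19.0, S_08 55.4 → max 91.5 km
Only Point B has all residuals ≈ 0.

Point B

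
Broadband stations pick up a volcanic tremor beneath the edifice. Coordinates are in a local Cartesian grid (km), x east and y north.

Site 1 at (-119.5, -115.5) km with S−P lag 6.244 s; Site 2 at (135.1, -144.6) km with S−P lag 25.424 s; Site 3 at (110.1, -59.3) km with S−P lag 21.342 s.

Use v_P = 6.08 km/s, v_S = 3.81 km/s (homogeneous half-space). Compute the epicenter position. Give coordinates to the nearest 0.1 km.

Distance from S−P lag: d = Δt · v_P v_S / (v_P − v_S) = Δt · (6.08·3.81)/(6.08−3.81) ≈ 10.2048·Δt.
So d_Site 1 = 63.72, d_Site 2 = 259.45, d_Site 3 = 217.79 km.
Circle about each station: (x + 119.5)² + (y + 115.5)² = 63.72²; (x − 135.1)² + (y + 144.6)² = 259.45²; (x − 110.1)² + (y + 59.3)² = 217.79².
Subtracting the Site 1 equation from the Site 2 and Site 3 equations removes the quadratic terms:
509.2 x − 58.2 y = -51713.39
459.2 x + 112.4 y = -55354.25
Solving the 2×2 system: x ≈ -107.6, y ≈ -52.9 km.
Check against Site 1 (with the unrounded x, y): √((x + 119.5)²+(y + 115.5)²) = 63.74 ≈ 63.72 km. ✓

-107.6 km east, -52.9 km north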